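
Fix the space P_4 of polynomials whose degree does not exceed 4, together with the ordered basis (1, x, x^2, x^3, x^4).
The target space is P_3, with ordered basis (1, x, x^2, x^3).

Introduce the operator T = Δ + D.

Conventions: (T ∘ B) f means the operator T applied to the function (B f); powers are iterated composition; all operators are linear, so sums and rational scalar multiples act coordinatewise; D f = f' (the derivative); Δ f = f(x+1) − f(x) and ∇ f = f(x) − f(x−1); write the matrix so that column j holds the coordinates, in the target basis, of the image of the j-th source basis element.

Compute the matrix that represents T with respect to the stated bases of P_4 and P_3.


the matrix is [[0, 2, 1, 1, 1]; [0, 0, 4, 3, 4]; [0, 0, 0, 6, 6]; [0, 0, 0, 0, 8]] (rows listed top to bottom)

image of 1: 0
image of x: 2
image of x^2: 4x + 1
image of x^3: 6x^2 + 3x + 1
image of x^4: 8x^3 + 6x^2 + 4x + 1
each image's coordinates form column j of the matrix


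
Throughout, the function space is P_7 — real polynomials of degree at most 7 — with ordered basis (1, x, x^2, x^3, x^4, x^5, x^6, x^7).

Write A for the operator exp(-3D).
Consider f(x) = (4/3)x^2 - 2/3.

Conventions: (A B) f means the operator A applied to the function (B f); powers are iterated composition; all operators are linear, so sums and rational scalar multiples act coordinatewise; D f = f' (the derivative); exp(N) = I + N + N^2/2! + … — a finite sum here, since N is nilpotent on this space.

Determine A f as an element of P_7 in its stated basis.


the result is g(x) = (4/3)x^2 - 8x + 34/3

order-1 term: -8x
order-2 term: 12
the series for exp(-3D) f terminates at order 2
exp(-3D) f = (4/3)x^2 - 8x + 34/3


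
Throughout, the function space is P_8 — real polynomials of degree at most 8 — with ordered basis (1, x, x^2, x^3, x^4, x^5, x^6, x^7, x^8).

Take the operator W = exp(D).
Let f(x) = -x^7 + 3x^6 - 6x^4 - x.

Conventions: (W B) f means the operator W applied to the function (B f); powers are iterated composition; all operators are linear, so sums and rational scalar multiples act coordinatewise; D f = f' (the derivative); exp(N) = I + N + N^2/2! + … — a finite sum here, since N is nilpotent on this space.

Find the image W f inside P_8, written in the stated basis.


the image equals g(x) = -x^7 - 4x^6 - 3x^5 + 4x^4 + x^3 - 12x^2 - 14x - 5

order-1 term: -7x^6 + 18x^5 - 24x^3 - 1
order-2 term: -21x^5 + 45x^4 - 36x^2
order-3 term: -35x^4 + 60x^3 - 24x
order-4 term: -35x^3 + 45x^2 - 6
order-5 term: -21x^2 + 18x
order-6 term: -7x + 3
order-7 term: -1
the series for exp(D) f terminates at order 7
exp(D) f = -x^7 - 4x^6 - 3x^5 + 4x^4 + x^3 - 12x^2 - 14x - 5


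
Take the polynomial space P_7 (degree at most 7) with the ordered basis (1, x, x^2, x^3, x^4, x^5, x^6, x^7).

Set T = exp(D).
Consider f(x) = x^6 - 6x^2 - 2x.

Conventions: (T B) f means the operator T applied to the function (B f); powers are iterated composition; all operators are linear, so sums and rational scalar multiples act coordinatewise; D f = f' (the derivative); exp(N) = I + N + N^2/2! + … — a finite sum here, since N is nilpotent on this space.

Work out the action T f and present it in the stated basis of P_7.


g(x) = x^6 + 6x^5 + 15x^4 + 20x^3 + 9x^2 - 8x - 7

order-1 term: 6x^5 - 12x - 2
order-2 term: 15x^4 - 6
order-3 term: 20x^3
order-4 term: 15x^2
order-5 term: 6x
order-6 term: 1
the series for exp(D) f terminates at order 6
exp(D) f = x^6 + 6x^5 + 15x^4 + 20x^3 + 9x^2 - 8x - 7


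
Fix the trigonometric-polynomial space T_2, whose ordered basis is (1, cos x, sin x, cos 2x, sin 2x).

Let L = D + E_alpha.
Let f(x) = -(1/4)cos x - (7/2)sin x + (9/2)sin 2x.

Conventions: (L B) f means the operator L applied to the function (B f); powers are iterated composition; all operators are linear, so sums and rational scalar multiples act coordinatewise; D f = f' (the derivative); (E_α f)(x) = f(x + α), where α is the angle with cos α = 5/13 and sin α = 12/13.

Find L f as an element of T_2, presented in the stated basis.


the result is g(x) = -(355/52)cos x - (45/52)sin x + (2061/169)cos 2x - (1071/338)sin 2x

D f = -(7/2)cos x + (1/4)sin x + 9cos 2x
E_alpha f = -(173/52)cos x - (29/26)sin x + (540/169)cos 2x - (1071/338)sin 2x
(D + E_alpha) f = -(355/52)cos x - (45/52)sin x + (2061/169)cos 2x - (1071/338)sin 2x


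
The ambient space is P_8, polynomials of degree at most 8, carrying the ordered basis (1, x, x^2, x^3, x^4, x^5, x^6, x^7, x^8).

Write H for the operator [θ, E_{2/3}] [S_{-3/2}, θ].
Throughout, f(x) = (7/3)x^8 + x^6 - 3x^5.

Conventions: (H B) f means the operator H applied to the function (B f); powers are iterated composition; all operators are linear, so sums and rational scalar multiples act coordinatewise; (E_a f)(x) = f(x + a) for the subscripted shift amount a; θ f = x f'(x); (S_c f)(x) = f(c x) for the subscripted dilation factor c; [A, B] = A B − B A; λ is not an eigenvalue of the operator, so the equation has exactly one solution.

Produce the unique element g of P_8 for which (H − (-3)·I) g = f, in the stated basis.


g(x) = (7/9)x^8 + (1/3)x^6 - x^5

write g with unknown coordinates in the stated basis and equate coefficients in (H − (-3)·I) g = f
solving from the highest basis element down gives g = (7/9)x^8 + (1/3)x^6 - x^5
check: H g = 0
so H g − (-3)·g = (7/3)x^8 + x^6 - 3x^5 = f ✓


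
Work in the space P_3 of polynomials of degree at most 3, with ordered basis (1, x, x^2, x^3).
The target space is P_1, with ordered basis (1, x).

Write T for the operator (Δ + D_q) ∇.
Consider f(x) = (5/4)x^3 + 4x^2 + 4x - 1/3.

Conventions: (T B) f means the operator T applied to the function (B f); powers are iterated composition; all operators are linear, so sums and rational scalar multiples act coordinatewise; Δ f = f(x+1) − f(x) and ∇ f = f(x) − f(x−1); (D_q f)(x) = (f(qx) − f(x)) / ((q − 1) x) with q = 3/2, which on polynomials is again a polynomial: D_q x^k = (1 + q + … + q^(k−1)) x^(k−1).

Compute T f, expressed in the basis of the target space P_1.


∇ f = (15/4)x^2 + (17/4)x + 5/4
Δ ∇ f = (15/2)x + 8
D_q ∇ f = (75/8)x + 17/4
(Δ + D_q) ∇ f = (135/8)x + 49/4

g(x) = (135/8)x + 49/4


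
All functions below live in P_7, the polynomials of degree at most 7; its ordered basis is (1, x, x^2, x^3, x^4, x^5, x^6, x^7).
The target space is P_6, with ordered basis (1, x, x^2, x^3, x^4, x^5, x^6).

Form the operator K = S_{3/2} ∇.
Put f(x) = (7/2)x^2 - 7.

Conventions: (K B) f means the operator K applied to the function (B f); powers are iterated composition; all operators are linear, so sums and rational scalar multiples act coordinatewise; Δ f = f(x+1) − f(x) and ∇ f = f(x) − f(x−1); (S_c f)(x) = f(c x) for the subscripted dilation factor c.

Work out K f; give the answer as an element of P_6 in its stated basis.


∇ f = 7x - 7/2
S_{3/2} ∇ f = (21/2)x - 7/2

the result is g(x) = (21/2)x - 7/2


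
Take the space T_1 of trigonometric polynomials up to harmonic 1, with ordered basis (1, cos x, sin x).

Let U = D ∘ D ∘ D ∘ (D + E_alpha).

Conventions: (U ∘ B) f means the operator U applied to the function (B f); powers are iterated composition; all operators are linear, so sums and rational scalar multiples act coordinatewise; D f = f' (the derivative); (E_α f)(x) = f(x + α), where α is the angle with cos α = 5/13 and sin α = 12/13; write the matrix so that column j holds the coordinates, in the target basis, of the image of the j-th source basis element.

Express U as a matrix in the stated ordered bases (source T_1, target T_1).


image of 1: 0
image of cos x: (25/13)cos x + (5/13)sin x
image of sin x: -(5/13)cos x + (25/13)sin x
each image's coordinates form column j of the matrix

the matrix is [[0, 0, 0]; [0, 25/13, -5/13]; [0, 5/13, 25/13]] (rows listed top to bottom)


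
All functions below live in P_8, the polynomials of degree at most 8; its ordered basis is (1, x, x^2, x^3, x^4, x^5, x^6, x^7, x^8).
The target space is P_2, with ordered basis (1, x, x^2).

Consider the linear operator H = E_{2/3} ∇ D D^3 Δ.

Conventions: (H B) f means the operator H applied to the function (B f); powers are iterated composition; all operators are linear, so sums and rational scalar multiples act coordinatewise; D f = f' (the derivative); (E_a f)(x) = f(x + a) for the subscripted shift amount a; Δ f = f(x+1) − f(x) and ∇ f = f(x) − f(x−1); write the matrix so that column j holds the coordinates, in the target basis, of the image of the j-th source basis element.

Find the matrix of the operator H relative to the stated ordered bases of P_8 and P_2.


image of 1: 0
image of x: 0
image of x^2: 0
image of x^3: 0
image of x^4: 0
image of x^5: 0
image of x^6: 720
image of x^7: 5040x + 3360
image of x^8: 20160x^2 + 26880x + 12320
each image's coordinates form column j of the matrix

the matrix is [[0, 0, 0, 0, 0, 0, 720, 3360, 12320]; [0, 0, 0, 0, 0, 0, 0, 5040, 26880]; [0, 0, 0, 0, 0, 0, 0, 0, 20160]] (rows listed top to bottom)


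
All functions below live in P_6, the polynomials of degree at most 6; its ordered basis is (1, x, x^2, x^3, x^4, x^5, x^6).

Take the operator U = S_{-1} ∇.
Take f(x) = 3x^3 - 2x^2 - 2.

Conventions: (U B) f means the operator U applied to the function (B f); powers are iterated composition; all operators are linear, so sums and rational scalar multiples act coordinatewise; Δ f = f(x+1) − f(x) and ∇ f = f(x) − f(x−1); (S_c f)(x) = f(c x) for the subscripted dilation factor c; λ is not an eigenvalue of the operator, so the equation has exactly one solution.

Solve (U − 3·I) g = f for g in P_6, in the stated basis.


the image equals g(x) = -x^3 - (1/3)x^2 - (7/9)x + 5/27

write g with unknown coordinates in the stated basis and equate coefficients in (U − 3·I) g = f
solving from the highest basis element down gives g = -x^3 - (1/3)x^2 - (7/9)x + 5/27
check: U g = -3x^2 - (7/3)x - 13/9
so U g − 3·g = 3x^3 - 2x^2 - 2 = f ✓


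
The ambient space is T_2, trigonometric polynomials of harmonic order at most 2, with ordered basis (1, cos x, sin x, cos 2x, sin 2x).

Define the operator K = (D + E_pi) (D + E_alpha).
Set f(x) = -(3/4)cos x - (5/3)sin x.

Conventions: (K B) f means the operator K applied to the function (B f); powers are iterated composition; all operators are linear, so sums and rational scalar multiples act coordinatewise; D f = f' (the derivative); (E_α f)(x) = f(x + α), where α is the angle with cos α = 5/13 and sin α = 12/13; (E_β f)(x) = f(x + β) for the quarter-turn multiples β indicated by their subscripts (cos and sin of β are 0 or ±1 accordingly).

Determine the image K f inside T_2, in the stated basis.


g(x) = (335/78)cos x + (35/13)sin x

D f = -(5/3)cos x + (3/4)sin x
E_alpha f = -(95/52)cos x + (2/39)sin x
(D + E_alpha) f = -(545/156)cos x + (125/156)sin x
D (D + E_alpha) f = (125/156)cos x + (545/156)sin x
E_pi (D + E_alpha) f = (545/156)cos x - (125/156)sin x
(D + E_pi) (D + E_alpha) f = (335/78)cos x + (35/13)sin x


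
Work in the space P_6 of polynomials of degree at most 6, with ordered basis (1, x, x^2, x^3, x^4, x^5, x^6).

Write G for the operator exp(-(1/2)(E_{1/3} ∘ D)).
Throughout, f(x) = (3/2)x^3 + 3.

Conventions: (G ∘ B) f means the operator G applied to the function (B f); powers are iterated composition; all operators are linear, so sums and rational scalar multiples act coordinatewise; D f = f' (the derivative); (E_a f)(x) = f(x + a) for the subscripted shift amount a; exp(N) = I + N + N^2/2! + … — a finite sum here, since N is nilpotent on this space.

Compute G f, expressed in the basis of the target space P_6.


order-1 term: -(9/4)x^2 - (3/2)x - 1/4
order-2 term: (9/8)x + 3/4
order-3 term: -3/16
the series for exp(-(1/2)(E_{1/3} ∘ D)) f terminates at order 3
exp(-(1/2)(E_{1/3} ∘ D)) f = (3/2)x^3 - (9/4)x^2 - (3/8)x + 53/16

the image equals g(x) = (3/2)x^3 - (9/4)x^2 - (3/8)x + 53/16


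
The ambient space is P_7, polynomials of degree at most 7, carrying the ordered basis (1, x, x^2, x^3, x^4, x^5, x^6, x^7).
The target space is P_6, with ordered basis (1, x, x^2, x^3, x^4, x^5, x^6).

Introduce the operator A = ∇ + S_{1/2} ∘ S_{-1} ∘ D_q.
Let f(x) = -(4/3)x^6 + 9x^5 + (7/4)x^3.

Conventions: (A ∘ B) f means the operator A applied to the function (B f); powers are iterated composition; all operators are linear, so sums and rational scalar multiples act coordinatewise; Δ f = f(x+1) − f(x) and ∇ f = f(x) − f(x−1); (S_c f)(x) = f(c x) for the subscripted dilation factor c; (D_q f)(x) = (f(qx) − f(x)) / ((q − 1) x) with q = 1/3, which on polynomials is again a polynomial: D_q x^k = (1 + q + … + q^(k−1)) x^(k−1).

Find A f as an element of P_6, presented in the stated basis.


the result is g(x) = -(11573/1458)x^5 + (9481/144)x^4 - (350/3)x^3 + (16687/144)x^2 - (233/4)x + 145/12

∇ f = -8x^5 + 65x^4 - (350/3)x^3 + (461/4)x^2 - (233/4)x + 145/12
D_q f = -(1456/729)x^5 + (121/9)x^4 + (91/36)x^2
S_{-1} D_q f = (1456/729)x^5 + (121/9)x^4 + (91/36)x^2
S_{1/2} S_{-1} D_q f = (91/1458)x^5 + (121/144)x^4 + (91/144)x^2
(∇ + S_{1/2} ∘ S_{-1} ∘ D_q) f = -(11573/1458)x^5 + (9481/144)x^4 - (350/3)x^3 + (16687/144)x^2 - (233/4)x + 145/12


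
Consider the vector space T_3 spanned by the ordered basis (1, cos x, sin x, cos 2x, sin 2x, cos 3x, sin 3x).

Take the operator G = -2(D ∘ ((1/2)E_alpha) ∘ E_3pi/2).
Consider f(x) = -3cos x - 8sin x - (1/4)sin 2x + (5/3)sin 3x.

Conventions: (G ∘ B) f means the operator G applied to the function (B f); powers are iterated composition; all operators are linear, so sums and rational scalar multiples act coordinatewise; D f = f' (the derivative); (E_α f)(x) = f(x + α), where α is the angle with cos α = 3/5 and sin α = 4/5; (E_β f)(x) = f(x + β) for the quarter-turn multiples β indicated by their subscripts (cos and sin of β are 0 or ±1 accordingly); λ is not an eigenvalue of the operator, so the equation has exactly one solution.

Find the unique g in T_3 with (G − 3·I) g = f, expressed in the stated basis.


write g with unknown coordinates in the stated basis and equate coefficients in (G − 3·I) g = f
solving from the highest basis element down gives g = (11/34)cos x + (39/17)sin x - (7/1226)cos 2x + (123/2452)sin 2x - (5/99)cos 3x - (5/18)sin 3x
check: G g = -(69/34)cos x - (19/17)sin x - (21/1226)cos 2x - (61/613)sin 2x - (5/33)cos 3x + (5/6)sin 3x
so G g − 3·g = -3cos x - 8sin x - (1/4)sin 2x + (5/3)sin 3x = f ✓

the image equals g(x) = (11/34)cos x + (39/17)sin x - (7/1226)cos 2x + (123/2452)sin 2x - (5/99)cos 3x - (5/18)sin 3x


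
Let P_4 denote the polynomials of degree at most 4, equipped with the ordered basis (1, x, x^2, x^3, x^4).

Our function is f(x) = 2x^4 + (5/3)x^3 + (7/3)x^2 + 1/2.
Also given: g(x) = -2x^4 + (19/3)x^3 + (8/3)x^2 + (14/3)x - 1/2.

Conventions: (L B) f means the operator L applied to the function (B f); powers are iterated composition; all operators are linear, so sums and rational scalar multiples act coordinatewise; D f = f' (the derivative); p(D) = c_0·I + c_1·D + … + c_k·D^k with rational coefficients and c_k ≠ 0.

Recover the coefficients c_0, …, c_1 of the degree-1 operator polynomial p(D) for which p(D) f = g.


D^0 f = 2x^4 + (5/3)x^3 + (7/3)x^2 + 1/2
D^1 f = 8x^3 + 5x^2 + (14/3)x
matching coefficients of g against c_0 f + c_1 Df + … from the top degree down determines the c_i
solution: c_0 = -1, c_1 = 1

c_0 = -1, c_1 = 1


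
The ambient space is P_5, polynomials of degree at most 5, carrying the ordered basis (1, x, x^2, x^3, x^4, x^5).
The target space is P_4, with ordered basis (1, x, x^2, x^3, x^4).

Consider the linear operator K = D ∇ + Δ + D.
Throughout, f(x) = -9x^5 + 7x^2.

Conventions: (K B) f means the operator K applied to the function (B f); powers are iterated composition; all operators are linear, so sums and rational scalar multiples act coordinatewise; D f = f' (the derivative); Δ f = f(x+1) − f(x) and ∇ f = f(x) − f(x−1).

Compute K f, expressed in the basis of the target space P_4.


g(x) = -90x^4 - 270x^3 + 180x^2 - 197x + 57

∇ f = -45x^4 + 90x^3 - 90x^2 + 59x - 16
D ∇ f = -180x^3 + 270x^2 - 180x + 59
Δ f = -45x^4 - 90x^3 - 90x^2 - 31x - 2
D f = -45x^4 + 14x
(D ∇ + Δ + D) f = -90x^4 - 270x^3 + 180x^2 - 197x + 57


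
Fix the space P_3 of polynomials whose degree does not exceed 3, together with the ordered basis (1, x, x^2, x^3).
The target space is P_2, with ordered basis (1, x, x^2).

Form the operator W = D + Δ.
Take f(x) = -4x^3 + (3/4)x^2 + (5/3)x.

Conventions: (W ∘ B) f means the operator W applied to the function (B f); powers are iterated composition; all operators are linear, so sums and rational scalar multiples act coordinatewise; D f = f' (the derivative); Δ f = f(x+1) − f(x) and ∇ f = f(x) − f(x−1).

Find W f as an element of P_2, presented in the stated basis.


the image equals g(x) = -24x^2 - 9x + 1/12

D f = -12x^2 + (3/2)x + 5/3
Δ f = -12x^2 - (21/2)x - 19/12
(D + Δ) f = -24x^2 - 9x + 1/12


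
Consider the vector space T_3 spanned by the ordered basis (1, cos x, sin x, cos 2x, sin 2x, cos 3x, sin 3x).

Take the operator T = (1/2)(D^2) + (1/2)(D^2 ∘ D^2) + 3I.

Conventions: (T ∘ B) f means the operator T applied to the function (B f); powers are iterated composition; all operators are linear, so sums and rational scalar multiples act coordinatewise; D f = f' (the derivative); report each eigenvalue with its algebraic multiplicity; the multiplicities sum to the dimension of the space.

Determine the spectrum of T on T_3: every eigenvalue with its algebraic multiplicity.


λ = 3 (multiplicity 3), λ = 9 (multiplicity 2), λ = 39 (multiplicity 2)

image of 1: 3
image of cos x: 3cos x
image of sin x: 3sin x
image of cos 2x: 9cos 2x
image of sin 2x: 9sin 2x
image of cos 3x: 39cos 3x
image of sin 3x: 39sin 3x
the matrix is diagonal; its diagonal is (3, 3, 3, 9, 9, 39, 39)
for a triangular matrix the eigenvalues are the diagonal entries, with algebraic multiplicity their repetition count


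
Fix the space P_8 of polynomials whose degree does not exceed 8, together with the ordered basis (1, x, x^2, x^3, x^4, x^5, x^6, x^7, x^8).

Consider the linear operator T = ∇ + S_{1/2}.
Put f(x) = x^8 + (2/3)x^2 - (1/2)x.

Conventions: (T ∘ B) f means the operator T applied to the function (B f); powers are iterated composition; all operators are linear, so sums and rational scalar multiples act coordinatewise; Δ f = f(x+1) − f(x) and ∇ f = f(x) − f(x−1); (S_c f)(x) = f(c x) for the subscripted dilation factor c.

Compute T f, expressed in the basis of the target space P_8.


∇ f = 8x^7 - 28x^6 + 56x^5 - 70x^4 + 56x^3 - 28x^2 + (28/3)x - 13/6
S_{1/2} f = (1/256)x^8 + (1/6)x^2 - (1/4)x
(∇ + S_{1/2}) f = (1/256)x^8 + 8x^7 - 28x^6 + 56x^5 - 70x^4 + 56x^3 - (167/6)x^2 + (109/12)x - 13/6

the result is g(x) = (1/256)x^8 + 8x^7 - 28x^6 + 56x^5 - 70x^4 + 56x^3 - (167/6)x^2 + (109/12)x - 13/6


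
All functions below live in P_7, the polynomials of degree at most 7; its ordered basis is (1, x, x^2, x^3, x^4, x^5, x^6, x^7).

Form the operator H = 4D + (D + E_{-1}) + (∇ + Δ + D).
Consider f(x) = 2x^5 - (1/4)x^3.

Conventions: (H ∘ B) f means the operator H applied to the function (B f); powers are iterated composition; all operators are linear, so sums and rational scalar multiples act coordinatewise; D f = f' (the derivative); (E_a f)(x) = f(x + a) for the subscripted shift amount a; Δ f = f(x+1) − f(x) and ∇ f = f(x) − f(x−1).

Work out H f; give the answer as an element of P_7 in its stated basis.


g(x) = 2x^5 + 70x^4 + (79/4)x^3 + (59/4)x^2 + (37/4)x + 7/4

D f = 10x^4 - (3/4)x^2
(4D) f = 40x^4 - 3x^2
D f = 10x^4 - (3/4)x^2
E_{-1} f = 2x^5 - 10x^4 + (79/4)x^3 - (77/4)x^2 + (37/4)x - 7/4
(D + E_{-1}) f = 2x^5 + (79/4)x^3 - 20x^2 + (37/4)x - 7/4
∇ f = 10x^4 - 20x^3 + (77/4)x^2 - (37/4)x + 7/4
Δ f = 10x^4 + 20x^3 + (77/4)x^2 + (37/4)x + 7/4
D f = 10x^4 - (3/4)x^2
(∇ + Δ + D) f = 30x^4 + (151/4)x^2 + 7/2
(4D + (D + E_{-1}) + (∇ + Δ + D)) f = 2x^5 + 70x^4 + (79/4)x^3 + (59/4)x^2 + (37/4)x + 7/4


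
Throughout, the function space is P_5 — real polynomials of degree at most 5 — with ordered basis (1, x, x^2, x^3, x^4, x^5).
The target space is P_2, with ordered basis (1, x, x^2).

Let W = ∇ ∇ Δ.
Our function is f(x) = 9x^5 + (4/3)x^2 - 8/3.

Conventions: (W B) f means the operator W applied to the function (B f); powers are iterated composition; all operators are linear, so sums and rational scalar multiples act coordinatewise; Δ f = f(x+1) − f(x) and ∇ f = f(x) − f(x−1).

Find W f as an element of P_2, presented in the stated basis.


the result is g(x) = 540x^2 - 540x + 270

Δ f = 45x^4 + 90x^3 + 90x^2 + (143/3)x + 31/3
∇ Δ f = 180x^3 + 90x + 8/3
∇ ∇ Δ f = 540x^2 - 540x + 270


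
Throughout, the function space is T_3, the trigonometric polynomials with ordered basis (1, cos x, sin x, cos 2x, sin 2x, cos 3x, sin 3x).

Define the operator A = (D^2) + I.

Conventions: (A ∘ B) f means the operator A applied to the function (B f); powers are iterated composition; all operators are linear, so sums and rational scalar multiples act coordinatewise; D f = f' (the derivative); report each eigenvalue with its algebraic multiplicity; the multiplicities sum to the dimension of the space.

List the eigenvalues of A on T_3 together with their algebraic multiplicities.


image of 1: 1
image of cos x: 0
image of sin x: 0
image of cos 2x: -3cos 2x
image of sin 2x: -3sin 2x
image of cos 3x: -8cos 3x
image of sin 3x: -8sin 3x
the matrix is diagonal; its diagonal is (1, 0, 0, -3, -3, -8, -8)
for a triangular matrix the eigenvalues are the diagonal entries, with algebraic multiplicity their repetition count

λ = -8 (multiplicity 2), λ = -3 (multiplicity 2), λ = 0 (multiplicity 2), λ = 1 (multiplicity 1)


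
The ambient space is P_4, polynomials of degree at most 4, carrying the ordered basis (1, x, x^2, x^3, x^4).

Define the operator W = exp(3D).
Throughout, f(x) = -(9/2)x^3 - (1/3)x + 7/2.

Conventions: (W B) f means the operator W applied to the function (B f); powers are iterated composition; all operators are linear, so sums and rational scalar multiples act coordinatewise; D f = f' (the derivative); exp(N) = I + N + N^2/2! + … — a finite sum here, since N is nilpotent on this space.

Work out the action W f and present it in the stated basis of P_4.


the result is g(x) = -(9/2)x^3 - (81/2)x^2 - (731/6)x - 119

order-1 term: -(81/2)x^2 - 1
order-2 term: -(243/2)x
order-3 term: -243/2
the series for exp(3D) f terminates at order 3
exp(3D) f = -(9/2)x^3 - (81/2)x^2 - (731/6)x - 119


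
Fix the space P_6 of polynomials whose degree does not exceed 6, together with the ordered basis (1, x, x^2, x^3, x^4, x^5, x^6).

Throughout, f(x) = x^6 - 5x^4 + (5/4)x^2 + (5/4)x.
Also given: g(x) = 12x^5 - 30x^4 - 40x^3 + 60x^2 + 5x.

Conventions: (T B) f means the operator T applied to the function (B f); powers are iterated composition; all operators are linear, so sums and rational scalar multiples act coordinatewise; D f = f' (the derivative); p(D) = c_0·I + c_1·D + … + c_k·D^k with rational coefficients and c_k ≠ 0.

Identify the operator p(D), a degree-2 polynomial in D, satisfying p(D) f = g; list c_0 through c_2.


p(D) = 2·D − D^2, i.e. c_0 = 0, c_1 = 2, c_2 = -1

D^0 f = x^6 - 5x^4 + (5/4)x^2 + (5/4)x
D^1 f = 6x^5 - 20x^3 + (5/2)x + 5/4
D^2 f = 30x^4 - 60x^2 + 5/2
matching coefficients of g against c_0 f + c_1 Df + … from the top degree down determines the c_i
solution: c_0 = 0, c_1 = 2, c_2 = -1


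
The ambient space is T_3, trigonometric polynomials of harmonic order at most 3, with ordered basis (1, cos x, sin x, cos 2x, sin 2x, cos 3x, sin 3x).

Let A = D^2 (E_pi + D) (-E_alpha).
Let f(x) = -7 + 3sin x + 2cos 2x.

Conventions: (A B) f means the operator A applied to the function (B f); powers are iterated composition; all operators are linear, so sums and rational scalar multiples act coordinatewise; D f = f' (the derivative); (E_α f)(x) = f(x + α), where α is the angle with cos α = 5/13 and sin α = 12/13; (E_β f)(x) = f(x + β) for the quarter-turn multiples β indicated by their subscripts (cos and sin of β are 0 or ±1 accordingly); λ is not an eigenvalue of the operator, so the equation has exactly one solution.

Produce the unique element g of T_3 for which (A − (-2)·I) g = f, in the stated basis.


write g with unknown coordinates in the stated basis and equate coefficients in (A − (-2)·I) g = f
solving from the highest basis element down gives g = -7/2 + (21/10)cos x + (27/10)sin x - (549/2113)cos 2x - (236/2113)sin 2x
check: A g = -(21/5)cos x - (12/5)sin x + (5324/2113)cos 2x + (472/2113)sin 2x
so A g − (-2)·g = -7 + 3sin x + 2cos 2x = f ✓

the image equals g(x) = -7/2 + (21/10)cos x + (27/10)sin x - (549/2113)cos 2x - (236/2113)sin 2x


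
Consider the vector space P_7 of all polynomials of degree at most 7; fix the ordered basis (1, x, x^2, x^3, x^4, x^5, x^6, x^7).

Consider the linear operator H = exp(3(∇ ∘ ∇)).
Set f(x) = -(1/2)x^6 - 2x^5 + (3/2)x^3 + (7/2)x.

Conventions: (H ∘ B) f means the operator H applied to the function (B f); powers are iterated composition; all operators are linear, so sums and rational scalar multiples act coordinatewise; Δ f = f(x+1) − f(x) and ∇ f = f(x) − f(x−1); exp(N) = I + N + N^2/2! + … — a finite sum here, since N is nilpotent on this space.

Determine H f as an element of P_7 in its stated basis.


order-1 term: -45x^4 + 60x^3 + 45x^2 - 123x + 60
order-2 term: -810x^2 + 2160x - 1350
order-3 term: -1620
the series for exp(3(∇ ∘ ∇)) f terminates at order 3
exp(3(∇ ∘ ∇)) f = -(1/2)x^6 - 2x^5 - 45x^4 + (123/2)x^3 - 765x^2 + (4081/2)x - 2910

the image equals g(x) = -(1/2)x^6 - 2x^5 - 45x^4 + (123/2)x^3 - 765x^2 + (4081/2)x - 2910


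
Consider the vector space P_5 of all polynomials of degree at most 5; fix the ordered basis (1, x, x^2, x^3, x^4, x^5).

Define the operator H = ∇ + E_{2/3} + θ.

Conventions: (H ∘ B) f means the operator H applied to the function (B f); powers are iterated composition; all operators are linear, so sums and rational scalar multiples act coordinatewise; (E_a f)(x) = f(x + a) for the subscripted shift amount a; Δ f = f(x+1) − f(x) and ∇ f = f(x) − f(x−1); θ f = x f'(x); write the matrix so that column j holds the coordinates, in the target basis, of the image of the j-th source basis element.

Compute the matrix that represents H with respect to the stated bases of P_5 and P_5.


the matrix is [[1, 5/3, -5/9, 35/27, -65/81, 275/243]; [0, 2, 10/3, -5/3, 140/27, -325/81]; [0, 0, 3, 5, -10/3, 350/27]; [0, 0, 0, 4, 20/3, -50/9]; [0, 0, 0, 0, 5, 25/3]; [0, 0, 0, 0, 0, 6]] (rows listed top to bottom)

image of 1: 1
image of x: 2x + 5/3
image of x^2: 3x^2 + (10/3)x - 5/9
image of x^3: 4x^3 + 5x^2 - (5/3)x + 35/27
image of x^4: 5x^4 + (20/3)x^3 - (10/3)x^2 + (140/27)x - 65/81
image of x^5: 6x^5 + (25/3)x^4 - (50/9)x^3 + (350/27)x^2 - (325/81)x + 275/243
each image's coordinates form column j of the matrix


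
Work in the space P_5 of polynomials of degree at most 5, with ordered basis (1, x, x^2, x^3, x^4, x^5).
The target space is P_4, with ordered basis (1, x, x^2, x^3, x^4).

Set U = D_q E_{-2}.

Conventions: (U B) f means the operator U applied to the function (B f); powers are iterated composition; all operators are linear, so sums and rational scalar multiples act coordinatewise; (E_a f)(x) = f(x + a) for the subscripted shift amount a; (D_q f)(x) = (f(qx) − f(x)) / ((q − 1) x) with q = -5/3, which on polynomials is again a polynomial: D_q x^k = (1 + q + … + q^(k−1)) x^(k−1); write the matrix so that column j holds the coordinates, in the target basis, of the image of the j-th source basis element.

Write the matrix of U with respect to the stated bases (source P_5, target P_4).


the matrix is [[0, 1, -4, 12, -32, 80]; [0, 0, -2/3, 4, -16, 160/3]; [0, 0, 0, 19/9, -152/9, 760/9]; [0, 0, 0, 0, -68/27, 680/27]; [0, 0, 0, 0, 0, 421/81]] (rows listed top to bottom)

image of 1: 0
image of x: 1
image of x^2: -(2/3)x - 4
image of x^3: (19/9)x^2 + 4x + 12
image of x^4: -(68/27)x^3 - (152/9)x^2 - 16x - 32
image of x^5: (421/81)x^4 + (680/27)x^3 + (760/9)x^2 + (160/3)x + 80
each image's coordinates form column j of the matrix


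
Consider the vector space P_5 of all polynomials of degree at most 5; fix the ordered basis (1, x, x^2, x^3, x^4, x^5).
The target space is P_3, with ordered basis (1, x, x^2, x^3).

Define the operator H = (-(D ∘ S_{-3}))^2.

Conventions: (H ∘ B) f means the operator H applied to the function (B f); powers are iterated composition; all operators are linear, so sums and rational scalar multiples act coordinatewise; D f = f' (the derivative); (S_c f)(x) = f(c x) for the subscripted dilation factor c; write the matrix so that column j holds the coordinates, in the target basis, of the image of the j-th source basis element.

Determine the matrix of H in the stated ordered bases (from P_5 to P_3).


image of 1: 0
image of x: 0
image of x^2: -54
image of x^3: -1458x
image of x^4: -26244x^2
image of x^5: -393660x^3
each image's coordinates form column j of the matrix

the matrix is [[0, 0, -54, 0, 0, 0]; [0, 0, 0, -1458, 0, 0]; [0, 0, 0, 0, -26244, 0]; [0, 0, 0, 0, 0, -393660]] (rows listed top to bottom)


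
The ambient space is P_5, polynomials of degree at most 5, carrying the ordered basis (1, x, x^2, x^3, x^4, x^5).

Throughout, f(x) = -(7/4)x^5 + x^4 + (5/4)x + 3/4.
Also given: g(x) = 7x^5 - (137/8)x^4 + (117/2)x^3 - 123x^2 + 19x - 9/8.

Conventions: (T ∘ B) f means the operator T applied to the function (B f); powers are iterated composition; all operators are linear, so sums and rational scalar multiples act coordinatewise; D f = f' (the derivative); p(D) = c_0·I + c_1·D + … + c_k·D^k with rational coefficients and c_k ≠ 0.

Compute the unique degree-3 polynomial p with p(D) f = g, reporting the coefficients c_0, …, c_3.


p(D) = -4·I + (3/2)·D − (3/2)·D^2 + D^3, i.e. c_0 = -4, c_1 = 3/2, c_2 = -3/2, c_3 = 1

D^0 f = -(7/4)x^5 + x^4 + (5/4)x + 3/4
D^1 f = -(35/4)x^4 + 4x^3 + 5/4
D^2 f = -35x^3 + 12x^2
D^3 f = -105x^2 + 24x
matching coefficients of g against c_0 f + c_1 Df + … from the top degree down determines the c_i
solution: c_0 = -4, c_1 = 3/2, c_2 = -3/2, c_3 = 1


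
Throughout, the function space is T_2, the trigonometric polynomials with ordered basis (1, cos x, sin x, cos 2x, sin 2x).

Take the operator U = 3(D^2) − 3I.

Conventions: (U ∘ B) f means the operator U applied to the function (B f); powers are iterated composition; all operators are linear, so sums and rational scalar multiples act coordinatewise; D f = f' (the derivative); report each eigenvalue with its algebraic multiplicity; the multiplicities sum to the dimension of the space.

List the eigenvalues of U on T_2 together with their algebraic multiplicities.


image of 1: -3
image of cos x: -6cos x
image of sin x: -6sin x
image of cos 2x: -15cos 2x
image of sin 2x: -15sin 2x
the matrix is diagonal; its diagonal is (-3, -6, -6, -15, -15)
for a triangular matrix the eigenvalues are the diagonal entries, with algebraic multiplicity their repetition count

λ = -15 (multiplicity 2), λ = -6 (multiplicity 2), λ = -3 (multiplicity 1)


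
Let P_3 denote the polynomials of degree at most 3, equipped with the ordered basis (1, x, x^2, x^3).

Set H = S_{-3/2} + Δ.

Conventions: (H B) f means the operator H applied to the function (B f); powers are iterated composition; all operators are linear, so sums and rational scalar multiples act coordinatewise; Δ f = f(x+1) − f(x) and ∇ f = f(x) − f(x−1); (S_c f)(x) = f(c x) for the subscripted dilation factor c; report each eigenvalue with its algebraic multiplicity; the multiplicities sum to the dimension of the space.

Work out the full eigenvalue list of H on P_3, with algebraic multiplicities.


λ = -27/8 (multiplicity 1), λ = -3/2 (multiplicity 1), λ = 1 (multiplicity 1), λ = 9/4 (multiplicity 1)

image of 1: 1
image of x: -(3/2)x + 1
image of x^2: (9/4)x^2 + 2x + 1
image of x^3: -(27/8)x^3 + 3x^2 + 3x + 1
the matrix is upper triangular; its diagonal is (1, -3/2, 9/4, -27/8)
for a triangular matrix the eigenvalues are the diagonal entries, with algebraic multiplicity their repetition count


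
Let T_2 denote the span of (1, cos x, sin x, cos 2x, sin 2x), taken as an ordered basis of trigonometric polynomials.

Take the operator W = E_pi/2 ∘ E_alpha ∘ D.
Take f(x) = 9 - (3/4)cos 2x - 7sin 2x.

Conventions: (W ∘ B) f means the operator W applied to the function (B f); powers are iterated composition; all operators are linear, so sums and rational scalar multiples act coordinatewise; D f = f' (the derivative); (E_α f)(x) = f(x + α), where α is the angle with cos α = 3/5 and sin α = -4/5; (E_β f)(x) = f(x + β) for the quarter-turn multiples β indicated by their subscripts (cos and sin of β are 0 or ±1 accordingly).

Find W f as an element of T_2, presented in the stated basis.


D f = -14cos 2x + (3/2)sin 2x
E_alpha D f = (62/25)cos 2x - (693/50)sin 2x
E_pi/2 E_alpha D f = -(62/25)cos 2x + (693/50)sin 2x

the image equals g(x) = -(62/25)cos 2x + (693/50)sin 2x


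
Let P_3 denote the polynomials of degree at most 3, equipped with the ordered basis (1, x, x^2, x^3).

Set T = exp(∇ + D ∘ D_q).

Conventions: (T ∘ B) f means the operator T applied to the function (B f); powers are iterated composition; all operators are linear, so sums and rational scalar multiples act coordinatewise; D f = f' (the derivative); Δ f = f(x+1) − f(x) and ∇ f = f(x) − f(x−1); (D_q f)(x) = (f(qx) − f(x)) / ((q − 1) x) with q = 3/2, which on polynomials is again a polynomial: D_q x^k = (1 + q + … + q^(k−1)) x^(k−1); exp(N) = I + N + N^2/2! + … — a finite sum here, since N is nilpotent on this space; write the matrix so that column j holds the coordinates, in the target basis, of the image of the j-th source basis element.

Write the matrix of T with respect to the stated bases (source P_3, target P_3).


image of 1: 1
image of x: x + 1
image of x^2: x^2 + 2x + 5/2
image of x^3: x^3 + 3x^2 + (19/2)x + 15/2
each image's coordinates form column j of the matrix

the matrix is [[1, 1, 5/2, 15/2]; [0, 1, 2, 19/2]; [0, 0, 1, 3]; [0, 0, 0, 1]] (rows listed top to bottom)


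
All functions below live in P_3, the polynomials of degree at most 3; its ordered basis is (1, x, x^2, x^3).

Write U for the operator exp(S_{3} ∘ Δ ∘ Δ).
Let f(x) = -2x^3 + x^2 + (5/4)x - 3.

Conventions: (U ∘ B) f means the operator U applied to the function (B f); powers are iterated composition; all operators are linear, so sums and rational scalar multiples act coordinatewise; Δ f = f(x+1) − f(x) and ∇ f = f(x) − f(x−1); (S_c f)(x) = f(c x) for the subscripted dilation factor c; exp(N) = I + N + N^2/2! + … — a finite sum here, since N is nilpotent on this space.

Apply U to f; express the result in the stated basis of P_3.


the image equals g(x) = -2x^3 + x^2 - (139/4)x - 13

order-1 term: -36x - 10
the series for exp(S_{3} ∘ Δ ∘ Δ) f terminates at order 1
exp(S_{3} ∘ Δ ∘ Δ) f = -2x^3 + x^2 - (139/4)x - 13


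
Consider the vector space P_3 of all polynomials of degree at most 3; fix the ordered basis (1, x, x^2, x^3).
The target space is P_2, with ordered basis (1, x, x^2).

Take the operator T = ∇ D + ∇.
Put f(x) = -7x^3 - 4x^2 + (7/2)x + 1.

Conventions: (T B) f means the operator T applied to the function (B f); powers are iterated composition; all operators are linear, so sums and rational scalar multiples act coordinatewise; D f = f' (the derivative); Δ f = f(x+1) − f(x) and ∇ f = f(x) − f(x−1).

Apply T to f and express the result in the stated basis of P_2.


the result is g(x) = -21x^2 - 29x + 27/2

D f = -21x^2 - 8x + 7/2
∇ D f = -42x + 13
∇ f = -21x^2 + 13x + 1/2
(∇ D + ∇) f = -21x^2 - 29x + 27/2


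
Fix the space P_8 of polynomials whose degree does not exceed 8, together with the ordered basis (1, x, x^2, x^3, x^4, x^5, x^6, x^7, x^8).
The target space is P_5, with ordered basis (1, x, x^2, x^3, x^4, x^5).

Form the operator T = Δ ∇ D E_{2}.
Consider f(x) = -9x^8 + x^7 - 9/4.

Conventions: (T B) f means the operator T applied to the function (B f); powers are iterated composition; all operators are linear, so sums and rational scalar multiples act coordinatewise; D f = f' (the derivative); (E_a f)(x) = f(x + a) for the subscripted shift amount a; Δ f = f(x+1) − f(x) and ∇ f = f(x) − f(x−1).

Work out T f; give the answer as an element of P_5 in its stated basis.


the image equals g(x) = -3024x^5 - 30030x^4 - 124320x^3 - 266910x^2 - 295848x - 134890

E_{2} f = -9x^8 - 143x^7 - 994x^6 - 3948x^5 - 9800x^4 - 15568x^3 - 15456x^2 - 8768x - 8713/4
D E_{2} f = -72x^7 - 1001x^6 - 5964x^5 - 19740x^4 - 39200x^3 - 46704x^2 - 30912x - 8768
∇ (D E_{2}) f = -504x^6 - 4494x^5 - 17325x^4 - 36820x^3 - 45297x^2 - 30450x - 8703
Δ ∇ (D E_{2}) f = -3024x^5 - 30030x^4 - 124320x^3 - 266910x^2 - 295848x - 134890


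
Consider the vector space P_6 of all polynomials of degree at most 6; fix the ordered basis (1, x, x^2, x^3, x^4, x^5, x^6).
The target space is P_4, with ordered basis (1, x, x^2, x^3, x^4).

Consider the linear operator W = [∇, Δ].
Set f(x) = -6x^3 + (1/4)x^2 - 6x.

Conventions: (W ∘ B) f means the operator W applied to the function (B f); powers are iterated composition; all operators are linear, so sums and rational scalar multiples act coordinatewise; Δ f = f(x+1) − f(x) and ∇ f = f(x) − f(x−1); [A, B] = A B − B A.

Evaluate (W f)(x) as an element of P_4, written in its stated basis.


Δ f = -18x^2 - (35/2)x - 47/4
∇ Δ f = -36x + 1/2
∇ f = -18x^2 + (37/2)x - 49/4
Δ ∇ f = -36x + 1/2
[∇, Δ] f = 0

the image equals g(x) = 0


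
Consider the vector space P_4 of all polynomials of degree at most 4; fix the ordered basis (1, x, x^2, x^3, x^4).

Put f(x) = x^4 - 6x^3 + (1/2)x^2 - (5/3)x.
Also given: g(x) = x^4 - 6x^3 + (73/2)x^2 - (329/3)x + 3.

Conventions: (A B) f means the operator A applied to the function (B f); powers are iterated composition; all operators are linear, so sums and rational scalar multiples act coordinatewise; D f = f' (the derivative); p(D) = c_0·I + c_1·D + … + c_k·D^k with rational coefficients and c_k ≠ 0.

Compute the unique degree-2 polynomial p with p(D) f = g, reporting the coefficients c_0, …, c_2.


D^0 f = x^4 - 6x^3 + (1/2)x^2 - (5/3)x
D^1 f = 4x^3 - 18x^2 + x - 5/3
D^2 f = 12x^2 - 36x + 1
matching coefficients of g against c_0 f + c_1 Df + … from the top degree down determines the c_i
solution: c_0 = 1, c_1 = 0, c_2 = 3

p(D) = I + 3·D^2, i.e. c_0 = 1, c_1 = 0, c_2 = 3


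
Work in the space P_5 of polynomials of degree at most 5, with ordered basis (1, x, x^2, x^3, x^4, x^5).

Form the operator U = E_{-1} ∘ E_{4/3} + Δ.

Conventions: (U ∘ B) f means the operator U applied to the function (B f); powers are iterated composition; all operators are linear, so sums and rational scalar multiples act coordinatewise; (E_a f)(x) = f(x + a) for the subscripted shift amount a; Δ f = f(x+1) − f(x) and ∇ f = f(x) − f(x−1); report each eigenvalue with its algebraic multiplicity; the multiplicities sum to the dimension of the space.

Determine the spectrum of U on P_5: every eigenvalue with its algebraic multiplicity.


λ = 1 (multiplicity 6)

image of 1: 1
image of x: x + 4/3
image of x^2: x^2 + (8/3)x + 10/9
image of x^3: x^3 + 4x^2 + (10/3)x + 28/27
image of x^4: x^4 + (16/3)x^3 + (20/3)x^2 + (112/27)x + 82/81
image of x^5: x^5 + (20/3)x^4 + (100/9)x^3 + (280/27)x^2 + (410/81)x + 244/243
the matrix is upper triangular; its diagonal is (1, 1, 1, 1, 1, 1)
for a triangular matrix the eigenvalues are the diagonal entries, with algebraic multiplicity their repetition count


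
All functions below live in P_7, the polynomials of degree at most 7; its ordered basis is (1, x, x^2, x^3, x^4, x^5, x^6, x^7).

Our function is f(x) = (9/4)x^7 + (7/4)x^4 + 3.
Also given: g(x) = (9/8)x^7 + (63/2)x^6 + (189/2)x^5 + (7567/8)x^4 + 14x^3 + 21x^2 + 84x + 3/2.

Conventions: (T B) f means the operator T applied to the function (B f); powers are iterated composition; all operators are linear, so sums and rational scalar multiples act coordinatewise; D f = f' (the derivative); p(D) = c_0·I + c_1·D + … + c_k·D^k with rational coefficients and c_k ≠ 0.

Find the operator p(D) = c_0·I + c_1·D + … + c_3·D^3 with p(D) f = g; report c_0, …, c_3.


D^0 f = (9/4)x^7 + (7/4)x^4 + 3
D^1 f = (63/4)x^6 + 7x^3
D^2 f = (189/2)x^5 + 21x^2
D^3 f = (945/2)x^4 + 42x
matching coefficients of g against c_0 f + c_1 Df + … from the top degree down determines the c_i
solution: c_0 = 1/2, c_1 = 2, c_2 = 1, c_3 = 2

c_0 = 1/2, c_1 = 2, c_2 = 1, c_3 = 2
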